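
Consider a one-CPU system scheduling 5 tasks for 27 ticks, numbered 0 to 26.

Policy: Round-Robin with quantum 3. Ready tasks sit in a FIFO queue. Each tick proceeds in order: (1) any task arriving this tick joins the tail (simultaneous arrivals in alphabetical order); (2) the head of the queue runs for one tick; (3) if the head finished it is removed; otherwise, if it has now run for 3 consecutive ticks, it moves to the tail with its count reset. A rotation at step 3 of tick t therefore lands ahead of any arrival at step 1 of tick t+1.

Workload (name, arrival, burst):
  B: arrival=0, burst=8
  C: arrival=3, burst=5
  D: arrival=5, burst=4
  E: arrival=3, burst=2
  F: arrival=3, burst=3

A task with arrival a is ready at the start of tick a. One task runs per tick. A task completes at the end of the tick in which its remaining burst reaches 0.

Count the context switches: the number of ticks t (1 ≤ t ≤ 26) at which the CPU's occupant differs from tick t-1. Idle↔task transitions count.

t=0: queue=[B] q_used=0 → run B
t=1: queue=[B] q_used=1 → run B
t=2: queue=[B] q_used=2 → run B
t=3: queue=[B,C,E,F] q_used=0 → run B
t=4: queue=[B,C,E,F] q_used=1 → run B
t=5: queue=[B,C,E,F,D] q_used=2 → run B
t=6: queue=[C,E,F,D,B] q_used=0 → run C
t=7: queue=[C,E,F,D,B] q_used=1 → run C
t=8: queue=[C,E,F,D,B] q_used=2 → run C
t=9: queue=[E,F,D,B,C] q_used=0 → run E
t=10: queue=[E,F,D,B,C] q_used=1 → run E
t=11: queue=[F,D,B,C] q_used=0 → run F
t=12: queue=[F,D,B,C] q_used=1 → run F
t=13: queue=[F,D,B,C] q_used=2 → run F
t=14: queue=[D,B,C] q_used=0 → run D
t=15: queue=[D,B,C] q_used=1 → run D
t=16: queue=[D,B,C] q_used=2 → run D
t=17: queue=[B,C,D] q_used=0 → run B
t=18: queue=[B,C,D] q_used=1 → run B
t=19: queue=[C,D] q_used=0 → run C
t=20: queue=[C,D] q_used=1 → run C
t=21: queue=[D] q_used=0 → run D
t=22: (idle)
t=23: (idle)
t=24: (idle)
t=25: (idle)
t=26: (idle)

context switches = 8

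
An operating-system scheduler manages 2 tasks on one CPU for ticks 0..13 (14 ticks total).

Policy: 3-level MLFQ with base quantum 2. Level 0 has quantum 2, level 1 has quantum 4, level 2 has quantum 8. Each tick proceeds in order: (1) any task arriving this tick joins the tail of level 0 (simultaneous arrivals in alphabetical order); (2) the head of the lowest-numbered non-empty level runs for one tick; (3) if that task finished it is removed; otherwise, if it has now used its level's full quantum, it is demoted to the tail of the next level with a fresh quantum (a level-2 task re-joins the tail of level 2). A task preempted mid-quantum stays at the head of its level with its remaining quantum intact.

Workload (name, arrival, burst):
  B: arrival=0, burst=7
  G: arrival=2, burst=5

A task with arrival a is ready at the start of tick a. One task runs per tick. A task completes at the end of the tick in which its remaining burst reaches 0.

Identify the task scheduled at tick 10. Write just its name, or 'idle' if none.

t=0: L0/L1/L2 = B/-/- → run B
t=1: L0/L1/L2 = B/-/- → run B
t=2: L0/L1/L2 = G/B/- → run G
t=3: L0/L1/L2 = G/B/- → run G
t=4: L0/L1/L2 = -/BG/- → run B
t=5: L0/L1/L2 = -/BG/- → run B
t=6: L0/L1/L2 = -/BG/- → run B
t=7: L0/L1/L2 = -/BG/- → run B
t=8: L0/L1/L2 = -/G/B → run G
t=9: L0/L1/L2 = -/G/B → run G
t=10: L0/L1/L2 = -/G/B → run G
t=11: L0/L1/L2 = -/-/B → run B
t=12: (idle)
t=13: (idle)

running at tick 10 = G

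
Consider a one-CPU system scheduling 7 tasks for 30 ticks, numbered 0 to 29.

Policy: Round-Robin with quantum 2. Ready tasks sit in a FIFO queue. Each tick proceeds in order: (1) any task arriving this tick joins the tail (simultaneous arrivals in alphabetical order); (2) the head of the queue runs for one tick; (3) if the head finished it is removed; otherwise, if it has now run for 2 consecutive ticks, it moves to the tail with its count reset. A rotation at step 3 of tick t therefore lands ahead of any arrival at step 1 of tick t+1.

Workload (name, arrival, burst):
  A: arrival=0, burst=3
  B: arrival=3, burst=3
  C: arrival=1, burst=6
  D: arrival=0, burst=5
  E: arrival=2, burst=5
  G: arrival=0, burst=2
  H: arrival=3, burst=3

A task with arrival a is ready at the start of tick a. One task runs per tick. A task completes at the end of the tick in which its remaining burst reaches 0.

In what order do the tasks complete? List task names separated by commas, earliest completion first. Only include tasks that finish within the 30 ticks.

t=0: queue=[A,D,G] q_used=0 → run A
t=1: queue=[A,D,G,C] q_used=1 → run A
t=2: queue=[D,G,C,A,E] q_used=0 → run D
t=3: queue=[D,G,C,A,E,B,H] q_used=1 → run D
t=4: queue=[G,C,A,E,B,H,D] q_used=0 → run G
t=5: queue=[G,C,A,E,B,H,D] q_used=1 → run G
t=6: queue=[C,A,E,B,H,D] q_used=0 → run C
t=7: queue=[C,A,E,B,H,D] q_used=1 → run C
t=8: queue=[A,E,B,H,D,C] q_used=0 → run A
t=9: queue=[E,B,H,D,C] q_used=0 → run E
t=10: queue=[E,B,H,D,C] q_used=1 → run E
t=11: queue=[B,H,D,C,E] q_used=0 → run B
t=12: queue=[B,H,D,C,E] q_used=1 → run B
t=13: queue=[H,D,C,E,B] q_used=0 → run H
t=14: queue=[H,D,C,E,B] q_used=1 → run H
t=15: queue=[D,C,E,B,H] q_used=0 → run D
t=16: queue=[D,C,E,B,H] q_used=1 → run D
t=17: queue=[C,E,B,H,D] q_used=0 → run C
t=18: queue=[C,E,B,H,D] q_used=1 → run C
t=19: queue=[E,B,H,D,C] q_used=0 → run E
t=20: queue=[E,B,H,D,C] q_used=1 → run E
t=21: queue=[B,H,D,C,E] q_used=0 → run B
t=22: queue=[H,D,C,E] q_used=0 → run H
t=23: queue=[D,C,E] q_used=0 → run D
t=24: queue=[C,E] q_used=0 → run C
t=25: queue=[C,E] q_used=1 → run C
t=26: queue=[E] q_used=0 → run E
t=27: (idle)
t=28: (idle)
t=29: (idle)

completion order = G, A, B, H, D, C, E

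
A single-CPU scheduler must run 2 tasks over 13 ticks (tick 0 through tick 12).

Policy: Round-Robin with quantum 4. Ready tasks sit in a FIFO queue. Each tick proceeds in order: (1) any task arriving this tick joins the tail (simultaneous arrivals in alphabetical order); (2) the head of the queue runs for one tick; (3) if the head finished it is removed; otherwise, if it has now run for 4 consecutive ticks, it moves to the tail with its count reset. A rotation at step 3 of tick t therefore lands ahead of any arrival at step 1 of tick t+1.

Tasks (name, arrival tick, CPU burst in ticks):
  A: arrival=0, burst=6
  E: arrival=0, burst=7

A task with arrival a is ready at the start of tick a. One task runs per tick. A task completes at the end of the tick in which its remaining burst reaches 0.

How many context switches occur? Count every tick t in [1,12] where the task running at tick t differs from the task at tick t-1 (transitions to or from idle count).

context switches = 3

t=0: queue=[A,E] q_used=0 → run A
t=1: queue=[A,E] q_used=1 → run A
t=2: queue=[A,E] q_used=2 → run A
t=3: queue=[A,E] q_used=3 → run A
t=4: queue=[E,A] q_used=0 → run E
t=5: queue=[E,A] q_used=1 → run E
t=6: queue=[E,A] q_used=2 → run E
t=7: queue=[E,A] q_used=3 → run E
t=8: queue=[A,E] q_used=0 → run A
t=9: queue=[A,E] q_used=1 → run A
t=10: queue=[E] q_used=0 → run E
t=11: queue=[E] q_used=1 → run E
t=12: queue=[E] q_used=2 → run E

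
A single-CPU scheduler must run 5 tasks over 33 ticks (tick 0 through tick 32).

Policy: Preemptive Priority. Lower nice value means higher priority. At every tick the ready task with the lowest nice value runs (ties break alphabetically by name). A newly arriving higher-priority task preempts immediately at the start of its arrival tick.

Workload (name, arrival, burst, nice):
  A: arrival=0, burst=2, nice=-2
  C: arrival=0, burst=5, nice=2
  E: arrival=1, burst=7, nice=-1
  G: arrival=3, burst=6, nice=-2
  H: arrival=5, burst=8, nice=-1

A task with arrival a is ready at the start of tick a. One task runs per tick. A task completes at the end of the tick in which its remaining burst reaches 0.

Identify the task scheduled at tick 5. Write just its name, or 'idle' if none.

t=0: ready={A,C} → run A
t=1: ready={A,C,E} → run A
t=2: ready={C,E} → run E
t=3: ready={C,E,G} → run G
t=4: ready={C,E,G} → run G
t=5: ready={C,E,G,H} → run G
t=6: ready={C,E,G,H} → run G
t=7: ready={C,E,G,H} → run G
t=8: ready={C,E,G,H} → run G
t=9: ready={C,E,H} → run E
t=10: ready={C,E,H} → run E
t=11: ready={C,E,H} → run E
t=12: ready={C,E,H} → run E
t=13: ready={C,E,H} → run E
t=14: ready={C,E,H} → run E
t=15: ready={C,H} → run H
t=16: ready={C,H} → run H
t=17: ready={C,H} → run H
t=18: ready={C,H} → run H
t=19: ready={C,H} → run H
t=20: ready={C,H} → run H
t=21: ready={C,H} → run H
t=22: ready={C,H} → run H
t=23: ready={C} → run C
t=24: ready={C} → run C
t=25: ready={C} → run C
t=26: ready={C} → run C
t=27: ready={C} → run C
t=28: (idle)
t=29: (idle)
t=30: (idle)
t=31: (idle)
t=32: (idle)

running at tick 5 = G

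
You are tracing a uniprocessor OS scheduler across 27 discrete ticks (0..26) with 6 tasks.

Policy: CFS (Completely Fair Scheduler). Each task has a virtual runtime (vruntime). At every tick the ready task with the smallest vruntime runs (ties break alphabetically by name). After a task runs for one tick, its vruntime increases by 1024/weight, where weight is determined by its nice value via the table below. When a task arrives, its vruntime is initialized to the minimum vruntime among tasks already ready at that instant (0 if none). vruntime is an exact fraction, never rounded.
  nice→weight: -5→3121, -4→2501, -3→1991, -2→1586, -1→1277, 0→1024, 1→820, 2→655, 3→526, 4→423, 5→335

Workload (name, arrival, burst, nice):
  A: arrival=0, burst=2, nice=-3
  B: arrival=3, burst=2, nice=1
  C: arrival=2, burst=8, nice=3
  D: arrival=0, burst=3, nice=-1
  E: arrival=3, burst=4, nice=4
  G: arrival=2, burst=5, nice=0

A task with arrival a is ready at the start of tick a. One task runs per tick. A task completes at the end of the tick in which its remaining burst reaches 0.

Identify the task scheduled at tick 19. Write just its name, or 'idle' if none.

t=0: vr[A=0 D=0] → run A
t=1: vr[A=1024/1991 D=0] → run D
t=2: vr[A=1024/1991 C=1024/1991 D=1024/1277 G=1024/1991] → run A
t=3: vr[B=1024/1991 C=1024/1991 D=1024/1277 E=1024/1991 G=1024/1991] → run B
t=4: vr[B=719616/408155 C=1024/1991 D=1024/1277 E=1024/1991 G=1024/1991] → run C
t=5: vr[B=719616/408155 C=1288704/523633 D=1024/1277 E=1024/1991 G=1024/1991] → run E
t=6: vr[B=719616/408155 C=1288704/523633 D=1024/1277 E=2471936/842193 G=1024/1991] → run G
t=7: vr[B=719616/408155 C=1288704/523633 D=1024/1277 E=2471936/842193 G=3015/1991] → run D
t=8: vr[B=719616/408155 C=1288704/523633 D=2048/1277 E=2471936/842193 G=3015/1991] → run G
t=9: vr[B=719616/408155 C=1288704/523633 D=2048/1277 E=2471936/842193 G=5006/1991] → run D
t=10: vr[B=719616/408155 C=1288704/523633 E=2471936/842193 G=5006/1991] → run B
t=11: vr[C=1288704/523633 E=2471936/842193 G=5006/1991] → run C
t=12: vr[C=2308096/523633 E=2471936/842193 G=5006/1991] → run G
t=13: vr[C=2308096/523633 E=2471936/842193 G=6997/1991] → run E
t=14: vr[C=2308096/523633 E=4510720/842193 G=6997/1991] → run G
t=15: vr[C=2308096/523633 E=4510720/842193 G=8988/1991] → run C
t=16: vr[C=3327488/523633 E=4510720/842193 G=8988/1991] → run G
t=17: vr[C=3327488/523633 E=4510720/842193] → run E
t=18: vr[C=3327488/523633 E=2183168/280731] → run C
t=19: vr[C=4346880/523633 E=2183168/280731] → run E
t=20: vr[C=4346880/523633] → run C
t=21: vr[C=5366272/523633] → run C
t=22: vr[C=6385664/523633] → run C
t=23: vr[C=7405056/523633] → run C
t=24: (idle)
t=25: (idle)
t=26: (idle)

running at tick 19 = E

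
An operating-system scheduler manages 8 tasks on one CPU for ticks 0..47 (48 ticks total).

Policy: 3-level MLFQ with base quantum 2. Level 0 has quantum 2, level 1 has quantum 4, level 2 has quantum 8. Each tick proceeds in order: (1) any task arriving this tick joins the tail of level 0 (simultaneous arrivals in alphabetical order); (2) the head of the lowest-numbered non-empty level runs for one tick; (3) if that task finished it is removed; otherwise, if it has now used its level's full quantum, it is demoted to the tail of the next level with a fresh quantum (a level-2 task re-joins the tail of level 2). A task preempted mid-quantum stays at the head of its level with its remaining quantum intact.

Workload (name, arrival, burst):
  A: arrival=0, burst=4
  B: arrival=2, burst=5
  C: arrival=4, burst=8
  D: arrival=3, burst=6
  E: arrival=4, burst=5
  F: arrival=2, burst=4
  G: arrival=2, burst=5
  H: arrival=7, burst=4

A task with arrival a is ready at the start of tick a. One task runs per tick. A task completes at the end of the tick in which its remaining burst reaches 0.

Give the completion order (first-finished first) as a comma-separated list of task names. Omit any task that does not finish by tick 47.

t=0: L0/L1/L2 = A/-/- → run A
t=1: L0/L1/L2 = A/-/- → run A
t=2: L0/L1/L2 = BFG/A/- → run B
t=3: L0/L1/L2 = BFGD/A/- → run B
t=4: L0/L1/L2 = FGDCE/AB/- → run F
t=5: L0/L1/L2 = FGDCE/AB/- → run F
t=6: L0/L1/L2 = GDCE/ABF/- → run G
t=7: L0/L1/L2 = GDCEH/ABF/- → run G
t=8: L0/L1/L2 = DCEH/ABFG/- → run D
t=9: L0/L1/L2 = DCEH/ABFG/- → run D
t=10: L0/L1/L2 = CEH/ABFGD/- → run C
t=11: L0/L1/L2 = CEH/ABFGD/- → run C
t=12: L0/L1/L2 = EH/ABFGDC/- → run E
t=13: L0/L1/L2 = EH/ABFGDC/- → run E
t=14: L0/L1/L2 = H/ABFGDCE/- → run H
t=15: L0/L1/L2 = H/ABFGDCE/- → run H
t=16: L0/L1/L2 = -/ABFGDCEH/- → run A
t=17: L0/L1/L2 = -/ABFGDCEH/- → run A
t=18: L0/L1/L2 = -/BFGDCEH/- → run B
t=19: L0/L1/L2 = -/BFGDCEH/- → run B
t=20: L0/L1/L2 = -/BFGDCEH/- → run B
t=21: L0/L1/L2 = -/FGDCEH/- → run F
t=22: L0/L1/L2 = -/FGDCEH/- → run F
t=23: L0/L1/L2 = -/GDCEH/- → run G
t=24: L0/L1/L2 = -/GDCEH/- → run G
t=25: L0/L1/L2 = -/GDCEH/- → run G
t=26: L0/L1/L2 = -/DCEH/- → run D
t=27: L0/L1/L2 = -/DCEH/- → run D
t=28: L0/L1/L2 = -/DCEH/- → run D
t=29: L0/L1/L2 = -/DCEH/- → run D
t=30: L0/L1/L2 = -/CEH/- → run C
t=31: L0/L1/L2 = -/CEH/- → run C
t=32: L0/L1/L2 = -/CEH/- → run C
t=33: L0/L1/L2 = -/CEH/- → run C
t=34: L0/L1/L2 = -/EH/C → run E
t=35: L0/L1/L2 = -/EH/C → run E
t=36: L0/L1/L2 = -/EH/C → run E
t=37: L0/L1/L2 = -/H/C → run H
t=38: L0/L1/L2 = -/H/C → run H
t=39: L0/L1/L2 = -/-/C → run C
t=40: L0/L1/L2 = -/-/C → run C
t=41: (idle)
t=42: (idle)
t=43: (idle)
t=44: (idle)
t=45: (idle)
t=46: (idle)
t=47: (idle)

completion order = A, B, F, G, D, E, H, C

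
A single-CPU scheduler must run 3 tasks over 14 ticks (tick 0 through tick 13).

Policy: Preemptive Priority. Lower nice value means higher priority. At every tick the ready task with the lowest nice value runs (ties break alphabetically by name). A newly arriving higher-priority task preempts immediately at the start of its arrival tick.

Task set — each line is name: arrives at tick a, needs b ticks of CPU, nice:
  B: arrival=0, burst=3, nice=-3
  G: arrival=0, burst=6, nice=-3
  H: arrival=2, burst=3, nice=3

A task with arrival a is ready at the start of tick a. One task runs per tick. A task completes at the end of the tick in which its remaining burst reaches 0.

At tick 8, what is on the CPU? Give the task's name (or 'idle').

running at tick 8 = G

t=0: ready={B,G} → run B
t=1: ready={B,G} → run B
t=2: ready={B,G,H} → run B
t=3: ready={G,H} → run G
t=4: ready={G,H} → run G
t=5: ready={G,H} → run G
t=6: ready={G,H} → run G
t=7: ready={G,H} → run G
t=8: ready={G,H} → run G
t=9: ready={H} → run H
t=10: ready={H} → run H
t=11: ready={H} → run H
t=12: (idle)
t=13: (idle)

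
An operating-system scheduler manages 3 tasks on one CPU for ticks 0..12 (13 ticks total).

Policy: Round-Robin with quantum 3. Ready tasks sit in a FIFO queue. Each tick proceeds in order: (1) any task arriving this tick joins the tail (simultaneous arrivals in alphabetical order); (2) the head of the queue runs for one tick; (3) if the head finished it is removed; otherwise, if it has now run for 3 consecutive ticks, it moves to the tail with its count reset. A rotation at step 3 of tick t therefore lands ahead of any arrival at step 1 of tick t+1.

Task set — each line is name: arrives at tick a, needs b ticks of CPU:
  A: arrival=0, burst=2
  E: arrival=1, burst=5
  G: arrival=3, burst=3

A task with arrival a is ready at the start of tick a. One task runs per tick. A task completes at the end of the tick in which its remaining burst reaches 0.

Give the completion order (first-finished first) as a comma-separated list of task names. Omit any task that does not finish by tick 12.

t=0: queue=[A] q_used=0 → run A
t=1: queue=[A,E] q_used=1 → run A
t=2: queue=[E] q_used=0 → run E
t=3: queue=[E,G] q_used=1 → run E
t=4: queue=[E,G] q_used=2 → run E
t=5: queue=[G,E] q_used=0 → run G
t=6: queue=[G,E] q_used=1 → run G
t=7: queue=[G,E] q_used=2 → run G
t=8: queue=[E] q_used=0 → run E
t=9: queue=[E] q_used=1 → run E
t=10: (idle)
t=11: (idle)
t=12: (idle)

completion order = A, G, E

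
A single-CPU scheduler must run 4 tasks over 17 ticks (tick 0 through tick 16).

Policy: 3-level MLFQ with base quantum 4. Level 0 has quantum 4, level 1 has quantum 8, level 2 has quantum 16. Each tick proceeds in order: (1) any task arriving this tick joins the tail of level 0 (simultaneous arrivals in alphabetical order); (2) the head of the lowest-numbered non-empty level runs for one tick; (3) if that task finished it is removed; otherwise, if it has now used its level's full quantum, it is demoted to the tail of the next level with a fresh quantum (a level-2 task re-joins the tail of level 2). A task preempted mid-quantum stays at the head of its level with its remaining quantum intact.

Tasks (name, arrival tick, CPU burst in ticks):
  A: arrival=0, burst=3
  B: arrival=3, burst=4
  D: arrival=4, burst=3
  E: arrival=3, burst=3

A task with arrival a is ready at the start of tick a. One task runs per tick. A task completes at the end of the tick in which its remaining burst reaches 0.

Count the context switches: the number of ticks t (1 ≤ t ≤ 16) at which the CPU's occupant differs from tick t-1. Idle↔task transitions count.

context switches = 4

t=0: L0/L1/L2 = A/-/- → run A
t=1: L0/L1/L2 = A/-/- → run A
t=2: L0/L1/L2 = A/-/- → run A
t=3: L0/L1/L2 = BE/-/- → run B
t=4: L0/L1/L2 = BED/-/- → run B
t=5: L0/L1/L2 = BED/-/- → run B
t=6: L0/L1/L2 = BED/-/- → run B
t=7: L0/L1/L2 = ED/-/- → run E
t=8: L0/L1/L2 = ED/-/- → run E
t=9: L0/L1/L2 = ED/-/- → run E
t=10: L0/L1/L2 = D/-/- → run D
t=11: L0/L1/L2 = D/-/- → run D
t=12: L0/L1/L2 = D/-/- → run D
t=13: (idle)
t=14: (idle)
t=15: (idle)
t=16: (idle)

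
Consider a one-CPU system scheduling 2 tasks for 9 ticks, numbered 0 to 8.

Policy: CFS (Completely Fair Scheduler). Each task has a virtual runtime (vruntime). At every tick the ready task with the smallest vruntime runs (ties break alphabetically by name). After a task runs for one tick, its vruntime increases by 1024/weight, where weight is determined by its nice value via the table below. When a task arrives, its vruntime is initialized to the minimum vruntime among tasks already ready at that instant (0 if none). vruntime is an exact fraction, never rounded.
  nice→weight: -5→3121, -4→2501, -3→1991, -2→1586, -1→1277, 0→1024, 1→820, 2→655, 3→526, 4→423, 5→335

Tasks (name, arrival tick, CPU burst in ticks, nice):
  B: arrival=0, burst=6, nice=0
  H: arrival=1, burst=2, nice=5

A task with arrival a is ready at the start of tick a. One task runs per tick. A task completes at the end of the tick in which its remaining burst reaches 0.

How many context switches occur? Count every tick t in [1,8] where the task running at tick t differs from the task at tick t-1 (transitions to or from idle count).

context switches = 5

t=0: vr[B=0] → run B
t=1: vr[B=1 H=1] → run B
t=2: vr[B=2 H=1] → run H
t=3: vr[B=2 H=1359/335] → run B
t=4: vr[B=3 H=1359/335] → run B
t=5: vr[B=4 H=1359/335] → run B
t=6: vr[B=5 H=1359/335] → run H
t=7: vr[B=5] → run B
t=8: (idle)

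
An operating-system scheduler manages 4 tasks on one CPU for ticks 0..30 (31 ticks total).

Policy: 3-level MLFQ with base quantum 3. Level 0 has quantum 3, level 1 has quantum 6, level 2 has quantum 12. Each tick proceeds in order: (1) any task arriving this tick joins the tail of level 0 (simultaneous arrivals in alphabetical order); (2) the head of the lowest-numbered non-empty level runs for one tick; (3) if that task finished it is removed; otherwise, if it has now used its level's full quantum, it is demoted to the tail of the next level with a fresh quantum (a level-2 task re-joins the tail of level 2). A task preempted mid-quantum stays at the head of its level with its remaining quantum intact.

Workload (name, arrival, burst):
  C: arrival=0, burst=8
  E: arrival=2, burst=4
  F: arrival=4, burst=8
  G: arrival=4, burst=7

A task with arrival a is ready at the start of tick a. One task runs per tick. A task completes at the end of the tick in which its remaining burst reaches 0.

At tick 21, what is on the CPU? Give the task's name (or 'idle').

running at tick 21 = F

t=0: L0/L1/L2 = C/-/- → run C
t=1: L0/L1/L2 = C/-/- → run C
t=2: L0/L1/L2 = CE/-/- → run C
t=3: L0/L1/L2 = E/C/- → run E
t=4: L0/L1/L2 = EFG/C/- → run E
t=5: L0/L1/L2 = EFG/C/- → run E
t=6: L0/L1/L2 = FG/CE/- → run F
t=7: L0/L1/L2 = FG/CE/- → run F
t=8: L0/L1/L2 = FG/CE/- → run F
t=9: L0/L1/L2 = G/CEF/- → run G
t=10: L0/L1/L2 = G/CEF/- → run G
t=11: L0/L1/L2 = G/CEF/- → run G
t=12: L0/L1/L2 = -/CEFG/- → run C
t=13: L0/L1/L2 = -/CEFG/- → run C
t=14: L0/L1/L2 = -/CEFG/- → run C
t=15: L0/L1/L2 = -/CEFG/- → run C
t=16: L0/L1/L2 = -/CEFG/- → run C
t=17: L0/L1/L2 = -/EFG/- → run E
t=18: L0/L1/L2 = -/FG/- → run F
t=19: L0/L1/L2 = -/FG/- → run F
t=20: L0/L1/L2 = -/FG/- → run F
t=21: L0/L1/L2 = -/FG/- → run F
t=22: L0/L1/L2 = -/FG/- → run F
t=23: L0/L1/L2 = -/G/- → run G
t=24: L0/L1/L2 = -/G/- → run G
t=25: L0/L1/L2 = -/G/- → run G
t=26: L0/L1/L2 = -/G/- → run G
t=27: (idle)
t=28: (idle)
t=29: (idle)
t=30: (idle)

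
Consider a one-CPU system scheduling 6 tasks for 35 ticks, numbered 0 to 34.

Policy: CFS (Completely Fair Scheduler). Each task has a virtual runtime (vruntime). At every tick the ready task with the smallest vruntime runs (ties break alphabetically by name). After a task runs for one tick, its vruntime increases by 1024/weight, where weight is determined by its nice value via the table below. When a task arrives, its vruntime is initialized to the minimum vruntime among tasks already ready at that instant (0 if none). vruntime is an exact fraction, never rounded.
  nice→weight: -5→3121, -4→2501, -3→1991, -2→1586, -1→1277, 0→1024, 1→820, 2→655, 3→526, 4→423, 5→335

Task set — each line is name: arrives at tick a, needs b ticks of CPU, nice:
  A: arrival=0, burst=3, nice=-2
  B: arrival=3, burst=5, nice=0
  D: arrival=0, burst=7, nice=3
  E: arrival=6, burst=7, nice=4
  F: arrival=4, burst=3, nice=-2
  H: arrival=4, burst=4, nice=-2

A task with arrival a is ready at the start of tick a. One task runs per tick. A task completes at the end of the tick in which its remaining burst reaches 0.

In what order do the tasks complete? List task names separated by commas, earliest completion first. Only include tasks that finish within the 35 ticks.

t=0: vr[A=0 D=0] → run A
t=1: vr[A=512/793 D=0] → run D
t=2: vr[A=512/793 D=512/263] → run A
t=3: vr[A=1024/793 B=1024/793 D=512/263] → run A
t=4: vr[B=1024/793 D=512/263 F=1024/793 H=1024/793] → run B
t=5: vr[B=1817/793 D=512/263 F=1024/793 H=1024/793] → run F
t=6: vr[B=1817/793 D=512/263 E=1024/793 F=1536/793 H=1024/793] → run E
t=7: vr[B=1817/793 D=512/263 E=1245184/335439 F=1536/793 H=1024/793] → run H
t=8: vr[B=1817/793 D=512/263 E=1245184/335439 F=1536/793 H=1536/793] → run F
t=9: vr[B=1817/793 D=512/263 E=1245184/335439 F=2048/793 H=1536/793] → run H
t=10: vr[B=1817/793 D=512/263 E=1245184/335439 F=2048/793 H=2048/793] → run D
t=11: vr[B=1817/793 D=1024/263 E=1245184/335439 F=2048/793 H=2048/793] → run B
t=12: vr[B=2610/793 D=1024/263 E=1245184/335439 F=2048/793 H=2048/793] → run F
t=13: vr[B=2610/793 D=1024/263 E=1245184/335439 H=2048/793] → run H
t=14: vr[B=2610/793 D=1024/263 E=1245184/335439 H=2560/793] → run H
t=15: vr[B=2610/793 D=1024/263 E=1245184/335439] → run B
t=16: vr[B=3403/793 D=1024/263 E=1245184/335439] → run E
t=17: vr[B=3403/793 D=1024/263 E=2057216/335439] → run D
t=18: vr[B=3403/793 D=1536/263 E=2057216/335439] → run B
t=19: vr[B=4196/793 D=1536/263 E=2057216/335439] → run B
t=20: vr[D=1536/263 E=2057216/335439] → run D
t=21: vr[D=2048/263 E=2057216/335439] → run E
t=22: vr[D=2048/263 E=956416/111813] → run D
t=23: vr[D=2560/263 E=956416/111813] → run E
t=24: vr[D=2560/263 E=3681280/335439] → run D
t=25: vr[D=3072/263 E=3681280/335439] → run E
t=26: vr[D=3072/263 E=4493312/335439] → run D
t=27: vr[E=4493312/335439] → run E
t=28: vr[E=1768448/111813] → run E
t=29: (idle)
t=30: (idle)
t=31: (idle)
t=32: (idle)
t=33: (idle)
t=34: (idle)

completion order = A, F, H, B, D, E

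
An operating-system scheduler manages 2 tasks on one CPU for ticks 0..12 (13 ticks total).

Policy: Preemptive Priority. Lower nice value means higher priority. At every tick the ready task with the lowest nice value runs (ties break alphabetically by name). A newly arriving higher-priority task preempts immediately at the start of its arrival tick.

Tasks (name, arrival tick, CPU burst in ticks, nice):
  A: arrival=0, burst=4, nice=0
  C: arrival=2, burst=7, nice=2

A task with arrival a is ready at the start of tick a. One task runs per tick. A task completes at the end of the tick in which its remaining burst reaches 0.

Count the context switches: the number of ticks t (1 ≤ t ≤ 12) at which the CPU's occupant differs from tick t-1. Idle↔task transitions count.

context switches = 2

t=0: ready={A} → run A
t=1: ready={A} → run A
t=2: ready={A,C} → run A
t=3: ready={A,C} → run A
t=4: ready={C} → run C
t=5: ready={C} → run C
t=6: ready={C} → run C
t=7: ready={C} → run C
t=8: ready={C} → run C
t=9: ready={C} → run C
t=10: ready={C} → run C
t=11: (idle)
t=12: (idle)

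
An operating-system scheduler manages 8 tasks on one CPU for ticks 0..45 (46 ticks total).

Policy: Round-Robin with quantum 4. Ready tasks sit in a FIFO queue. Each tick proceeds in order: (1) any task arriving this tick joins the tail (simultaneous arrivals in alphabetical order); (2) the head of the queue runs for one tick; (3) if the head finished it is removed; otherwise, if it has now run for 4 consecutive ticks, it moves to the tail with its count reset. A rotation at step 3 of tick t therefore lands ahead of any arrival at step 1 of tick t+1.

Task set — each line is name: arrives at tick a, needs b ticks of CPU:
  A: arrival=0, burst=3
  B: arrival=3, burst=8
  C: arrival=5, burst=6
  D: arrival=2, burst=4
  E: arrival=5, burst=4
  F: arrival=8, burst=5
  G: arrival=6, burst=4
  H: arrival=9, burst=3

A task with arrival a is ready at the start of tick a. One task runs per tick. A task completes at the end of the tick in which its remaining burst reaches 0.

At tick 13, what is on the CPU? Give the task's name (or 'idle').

running at tick 13 = C

t=0: queue=[A] q_used=0 → run A
t=1: queue=[A] q_used=1 → run A
t=2: queue=[A,D] q_used=2 → run A
t=3: queue=[D,B] q_used=0 → run D
t=4: queue=[D,B] q_used=1 → run D
t=5: queue=[D,B,C,E] q_used=2 → run D
t=6: queue=[D,B,C,E,G] q_used=3 → run D
t=7: queue=[B,C,E,G] q_used=0 → run B
t=8: queue=[B,C,E,G,F] q_used=1 → run B
t=9: queue=[B,C,E,G,F,H] q_used=2 → run B
t=10: queue=[B,C,E,G,F,H] q_used=3 → run B
t=11: queue=[C,E,G,F,H,B] q_used=0 → run C
t=12: queue=[C,E,G,F,H,B] q_used=1 → run C
t=13: queue=[C,E,G,F,H,B] q_used=2 → run C
t=14: queue=[C,E,G,F,H,B] q_used=3 → run C
t=15: queue=[E,G,F,H,B,C] q_used=0 → run E
t=16: queue=[E,G,F,H,B,C] q_used=1 → run E
t=17: queue=[E,G,F,H,B,C] q_used=2 → run E
t=18: queue=[E,G,F,H,B,C] q_used=3 → run E
t=19: queue=[G,F,H,B,C] q_used=0 → run G
t=20: queue=[G,F,H,B,C] q_used=1 → run G
t=21: queue=[G,F,H,B,C] q_used=2 → run G
t=22: queue=[G,F,H,B,C] q_used=3 → run G
t=23: queue=[F,H,B,C] q_used=0 → run F
t=24: queue=[F,H,B,C] q_used=1 → run F
t=25: queue=[F,H,B,C] q_used=2 → run F
t=26: queue=[F,H,B,C] q_used=3 → run F
t=27: queue=[H,B,C,F] q_used=0 → run H
t=28: queue=[H,B,C,F] q_used=1 → run H
t=29: queue=[H,B,C,F] q_used=2 → run H
t=30: queue=[B,C,F] q_used=0 → run B
t=31: queue=[B,C,F] q_used=1 → run B
t=32: queue=[B,C,F] q_used=2 → run B
t=33: queue=[B,C,F] q_used=3 → run B
t=34: queue=[C,F] q_used=0 → run C
t=35: queue=[C,F] q_used=1 → run C
t=36: queue=[F] q_used=0 → run F
t=37: (idle)
t=38: (idle)
t=39: (idle)
t=40: (idle)
t=41: (idle)
t=42: (idle)
t=43: (idle)
t=44: (idle)
t=45: (idle)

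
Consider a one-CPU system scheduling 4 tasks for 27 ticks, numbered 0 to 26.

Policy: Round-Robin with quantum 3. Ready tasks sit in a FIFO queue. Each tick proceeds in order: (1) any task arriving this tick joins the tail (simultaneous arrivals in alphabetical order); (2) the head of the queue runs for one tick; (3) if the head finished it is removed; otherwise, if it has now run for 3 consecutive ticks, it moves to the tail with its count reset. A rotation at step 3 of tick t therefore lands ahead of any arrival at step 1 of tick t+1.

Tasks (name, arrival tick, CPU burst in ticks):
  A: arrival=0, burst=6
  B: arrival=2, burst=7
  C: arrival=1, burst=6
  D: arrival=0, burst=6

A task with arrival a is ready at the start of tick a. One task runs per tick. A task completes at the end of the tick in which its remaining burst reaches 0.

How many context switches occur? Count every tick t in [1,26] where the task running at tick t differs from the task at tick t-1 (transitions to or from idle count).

t=0: queue=[A,D] q_used=0 → run A
t=1: queue=[A,D,C] q_used=1 → run A
t=2: queue=[A,D,C,B] q_used=2 → run A
t=3: queue=[D,C,B,A] q_used=0 → run D
t=4: queue=[D,C,B,A] q_used=1 → run D
t=5: queue=[D,C,B,A] q_used=2 → run D
t=6: queue=[C,B,A,D] q_used=0 → run C
t=7: queue=[C,B,A,D] q_used=1 → run C
t=8: queue=[C,B,A,D] q_used=2 → run C
t=9: queue=[B,A,D,C] q_used=0 → run B
t=10: queue=[B,A,D,C] q_used=1 → run B
t=11: queue=[B,A,D,C] q_used=2 → run B
t=12: queue=[A,D,C,B] q_used=0 → run A
t=13: queue=[A,D,C,B] q_used=1 → run A
t=14: queue=[A,D,C,B] q_used=2 → run A
t=15: queue=[D,C,B] q_used=0 → run D
t=16: queue=[D,C,B] q_used=1 → run D
t=17: queue=[D,C,B] q_used=2 → run D
t=18: queue=[C,B] q_used=0 → run C
t=19: queue=[C,B] q_used=1 → run C
t=20: queue=[C,B] q_used=2 → run C
t=21: queue=[B] q_used=0 → run B
t=22: queue=[B] q_used=1 → run B
t=23: queue=[B] q_used=2 → run B
t=24: queue=[B] q_used=0 → run B
t=25: (idle)
t=26: (idle)

context switches = 8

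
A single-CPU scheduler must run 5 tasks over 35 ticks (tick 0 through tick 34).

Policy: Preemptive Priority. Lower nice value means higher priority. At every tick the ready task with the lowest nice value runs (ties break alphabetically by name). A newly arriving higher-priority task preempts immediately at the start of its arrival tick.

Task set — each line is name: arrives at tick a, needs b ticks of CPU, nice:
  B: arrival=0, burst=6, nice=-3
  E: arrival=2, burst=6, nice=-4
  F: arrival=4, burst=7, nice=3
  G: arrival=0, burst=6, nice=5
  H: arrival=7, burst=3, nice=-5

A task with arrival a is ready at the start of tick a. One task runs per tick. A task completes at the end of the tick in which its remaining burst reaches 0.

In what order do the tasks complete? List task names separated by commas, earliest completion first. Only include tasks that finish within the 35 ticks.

t=0: ready={B,G} → run B
t=1: ready={B,G} → run B
t=2: ready={B,E,G} → run E
t=3: ready={B,E,G} → run E
t=4: ready={B,E,F,G} → run E
t=5: ready={B,E,F,G} → run E
t=6: ready={B,E,F,G} → run E
t=7: ready={B,E,F,G,H} → run H
t=8: ready={B,E,F,G,H} → run H
t=9: ready={B,E,F,G,H} → run H
t=10: ready={B,E,F,G} → run E
t=11: ready={B,F,G} → run B
t=12: ready={B,F,G} → run B
t=13: ready={B,F,G} → run B
t=14: ready={B,F,G} → run B
t=15: ready={F,G} → run F
t=16: ready={F,G} → run F
t=17: ready={F,G} → run F
t=18: ready={F,G} → run F
t=19: ready={F,G} → run F
t=20: ready={F,G} → run F
t=21: ready={F,G} → run F
t=22: ready={G} → run G
t=23: ready={G} → run G
t=24: ready={G} → run G
t=25: ready={G} → run G
t=26: ready={G} → run G
t=27: ready={G} → run G
t=28: (idle)
t=29: (idle)
t=30: (idle)
t=31: (idle)
t=32: (idle)
t=33: (idle)
t=34: (idle)

completion order = H, E, B, F, G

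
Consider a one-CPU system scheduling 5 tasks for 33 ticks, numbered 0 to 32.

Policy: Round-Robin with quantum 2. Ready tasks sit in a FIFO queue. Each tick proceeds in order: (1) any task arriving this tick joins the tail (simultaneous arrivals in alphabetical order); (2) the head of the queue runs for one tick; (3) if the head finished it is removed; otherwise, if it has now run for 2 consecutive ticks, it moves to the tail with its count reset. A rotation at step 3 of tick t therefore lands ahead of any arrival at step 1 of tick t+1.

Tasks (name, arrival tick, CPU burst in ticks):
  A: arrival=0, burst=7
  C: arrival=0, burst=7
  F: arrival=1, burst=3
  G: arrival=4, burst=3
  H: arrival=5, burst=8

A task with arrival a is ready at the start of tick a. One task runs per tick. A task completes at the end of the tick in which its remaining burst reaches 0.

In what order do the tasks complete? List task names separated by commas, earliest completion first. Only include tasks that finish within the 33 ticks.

t=0: queue=[A,C] q_used=0 → run A
t=1: queue=[A,C,F] q_used=1 → run A
t=2: queue=[C,F,A] q_used=0 → run C
t=3: queue=[C,F,A] q_used=1 → run C
t=4: queue=[F,A,C,G] q_used=0 → run F
t=5: queue=[F,A,C,G,H] q_used=1 → run F
t=6: queue=[A,C,G,H,F] q_used=0 → run A
t=7: queue=[A,C,G,H,F] q_used=1 → run A
t=8: queue=[C,G,H,F,A] q_used=0 → run C
t=9: queue=[C,G,H,F,A] q_used=1 → run C
t=10: queue=[G,H,F,A,C] q_used=0 → run G
t=11: queue=[G,H,F,A,C] q_used=1 → run G
t=12: queue=[H,F,A,C,G] q_used=0 → run H
t=13: queue=[H,F,A,C,G] q_used=1 → run H
t=14: queue=[F,A,C,G,H] q_used=0 → run F
t=15: queue=[A,C,G,H] q_used=0 → run A
t=16: queue=[A,C,G,H] q_used=1 → run A
t=17: queue=[C,G,H,A] q_used=0 → run C
t=18: queue=[C,G,H,A] q_used=1 → run C
t=19: queue=[G,H,A,C] q_used=0 → run G
t=20: queue=[H,A,C] q_used=0 → run H
t=21: queue=[H,A,C] q_used=1 → run H
t=22: queue=[A,C,H] q_used=0 → run A
t=23: queue=[C,H] q_used=0 → run C
t=24: queue=[H] q_used=0 → run H
t=25: queue=[H] q_used=1 → run H
t=26: queue=[H] q_used=0 → run H
t=27: queue=[H] q_used=1 → run H
t=28: (idle)
t=29: (idle)
t=30: (idle)
t=31: (idle)
t=32: (idle)

completion order = F, G, A, C, H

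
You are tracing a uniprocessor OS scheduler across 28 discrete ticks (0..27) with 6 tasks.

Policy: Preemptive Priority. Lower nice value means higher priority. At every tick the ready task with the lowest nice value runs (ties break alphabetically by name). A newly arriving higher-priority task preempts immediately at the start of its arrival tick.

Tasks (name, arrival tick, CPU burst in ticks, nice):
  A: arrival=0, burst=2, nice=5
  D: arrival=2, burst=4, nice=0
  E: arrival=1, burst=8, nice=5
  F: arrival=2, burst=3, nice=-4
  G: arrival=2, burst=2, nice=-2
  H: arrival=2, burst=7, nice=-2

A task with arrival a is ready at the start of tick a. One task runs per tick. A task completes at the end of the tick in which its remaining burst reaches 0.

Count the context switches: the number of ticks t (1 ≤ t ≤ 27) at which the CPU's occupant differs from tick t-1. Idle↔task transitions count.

t=0: ready={A} → run A
t=1: ready={A,E} → run A
t=2: ready={D,E,F,G,H} → run F
t=3: ready={D,E,F,G,H} → run F
t=4: ready={D,E,F,G,H} → run F
t=5: ready={D,E,G,H} → run G
t=6: ready={D,E,G,H} → run G
t=7: ready={D,E,H} → run H
t=8: ready={D,E,H} → run H
t=9: ready={D,E,H} → run H
t=10: ready={D,E,H} → run H
t=11: ready={D,E,H} → run H
t=12: ready={D,E,H} → run H
t=13: ready={D,E,H} → run H
t=14: ready={D,E} → run D
t=15: ready={D,E} → run D
t=16: ready={D,E} → run D
t=17: ready={D,E} → run D
t=18: ready={E} → run E
t=19: ready={E} → run E
t=20: ready={E} → run E
t=21: ready={E} → run E
t=22: ready={E} → run E
t=23: ready={E} → run E
t=24: ready={E} → run E
t=25: ready={E} → run E
t=26: (idle)
t=27: (idle)

context switches = 6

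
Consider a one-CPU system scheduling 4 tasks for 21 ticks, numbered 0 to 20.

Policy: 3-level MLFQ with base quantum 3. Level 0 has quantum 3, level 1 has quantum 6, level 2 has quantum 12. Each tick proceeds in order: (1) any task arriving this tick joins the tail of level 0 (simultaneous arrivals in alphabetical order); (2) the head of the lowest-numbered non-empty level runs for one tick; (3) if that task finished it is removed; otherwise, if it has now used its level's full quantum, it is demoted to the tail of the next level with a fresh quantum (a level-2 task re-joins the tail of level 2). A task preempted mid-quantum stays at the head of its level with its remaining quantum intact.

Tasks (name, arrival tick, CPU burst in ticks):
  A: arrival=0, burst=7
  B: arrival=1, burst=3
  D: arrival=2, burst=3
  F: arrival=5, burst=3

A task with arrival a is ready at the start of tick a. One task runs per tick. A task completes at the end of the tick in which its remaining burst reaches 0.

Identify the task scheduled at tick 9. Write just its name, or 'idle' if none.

running at tick 9 = F

t=0: L0/L1/L2 = A/-/- → run A
t=1: L0/L1/L2 = AB/-/- → run A
t=2: L0/L1/L2 = ABD/-/- → run A
t=3: L0/L1/L2 = BD/A/- → run B
t=4: L0/L1/L2 = BD/A/- → run B
t=5: L0/L1/L2 = BDF/A/- → run B
t=6: L0/L1/L2 = DF/A/- → run D
t=7: L0/L1/L2 = DF/A/- → run D
t=8: L0/L1/L2 = DF/A/- → run D
t=9: L0/L1/L2 = F/A/- → run F
t=10: L0/L1/L2 = F/A/- → run F
t=11: L0/L1/L2 = F/A/- → run F
t=12: L0/L1/L2 = -/A/- → run A
t=13: L0/L1/L2 = -/A/- → run A
t=14: L0/L1/L2 = -/A/- → run A
t=15: L0/L1/L2 = -/A/- → run A
t=16: (idle)
t=17: (idle)
t=18: (idle)
t=19: (idle)
t=20: (idle)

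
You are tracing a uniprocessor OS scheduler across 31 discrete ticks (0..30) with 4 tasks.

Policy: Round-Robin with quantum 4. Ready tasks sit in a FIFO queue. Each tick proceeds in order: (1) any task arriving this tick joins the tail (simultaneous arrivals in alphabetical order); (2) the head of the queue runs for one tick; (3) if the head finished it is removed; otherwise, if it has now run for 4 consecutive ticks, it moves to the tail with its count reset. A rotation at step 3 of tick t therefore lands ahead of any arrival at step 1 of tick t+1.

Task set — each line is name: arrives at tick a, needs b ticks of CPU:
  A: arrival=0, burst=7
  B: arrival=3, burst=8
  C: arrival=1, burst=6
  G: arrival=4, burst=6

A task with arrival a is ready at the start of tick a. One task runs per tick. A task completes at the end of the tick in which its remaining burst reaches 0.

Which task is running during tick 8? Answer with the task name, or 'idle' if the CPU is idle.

running at tick 8 = B

t=0: queue=[A] q_used=0 → run A
t=1: queue=[A,C] q_used=1 → run A
t=2: queue=[A,C] q_used=2 → run A
t=3: queue=[A,C,B] q_used=3 → run A
t=4: queue=[C,B,A,G] q_used=0 → run C
t=5: queue=[C,B,A,G] q_used=1 → run C
t=6: queue=[C,B,A,G] q_used=2 → run C
t=7: queue=[C,B,A,G] q_used=3 → run C
t=8: queue=[B,A,G,C] q_used=0 → run B
t=9: queue=[B,A,G,C] q_used=1 → run B
t=10: queue=[B,A,G,C] q_used=2 → run B
t=11: queue=[B,A,G,C] q_used=3 → run B
t=12: queue=[A,G,C,B] q_used=0 → run A
t=13: queue=[A,G,C,B] q_used=1 → run A
t=14: queue=[A,G,C,B] q_used=2 → run A
t=15: queue=[G,C,B] q_used=0 → run G
t=16: queue=[G,C,B] q_used=1 → run G
t=17: queue=[G,C,B] q_used=2 → run G
t=18: queue=[G,C,B] q_used=3 → run G
t=19: queue=[C,B,G] q_used=0 → run C
t=20: queue=[C,B,G] q_used=1 → run C
t=21: queue=[B,G] q_used=0 → run B
t=22: queue=[B,G] q_used=1 → run B
t=23: queue=[B,G] q_used=2 → run B
t=24: queue=[B,G] q_used=3 → run B
t=25: queue=[G] q_used=0 → run G
t=26: queue=[G] q_used=1 → run G
t=27: (idle)
t=28: (idle)
t=29: (idle)
t=30: (idle)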